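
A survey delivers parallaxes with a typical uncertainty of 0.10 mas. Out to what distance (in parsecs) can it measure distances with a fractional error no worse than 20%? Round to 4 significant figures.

σ_d/d = σ_p/p, so the condition is σ_p/p ≤ 0.20, i.e. p ≥ σ_p/0.20.
p_min = 0.10/0.20 = 0.5 mas = 0.0005 arcsec.
d_max = 1/p_min = 1/0.0005 = 2000 pc.

2000 pc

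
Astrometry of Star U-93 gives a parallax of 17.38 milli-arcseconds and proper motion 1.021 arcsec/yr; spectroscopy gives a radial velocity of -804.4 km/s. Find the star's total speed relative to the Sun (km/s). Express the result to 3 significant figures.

851 km/s

d = 1/p = 1/0.01738″ = 57.537 pc.
v_t = 4.740 μ d = 4.740 × 1.021 × 57.537 = 278.45 km/s.
v = √(v_r² + v_t²) = √((-804.4)² + 278.45²) = √724594 = 851.23 km/s.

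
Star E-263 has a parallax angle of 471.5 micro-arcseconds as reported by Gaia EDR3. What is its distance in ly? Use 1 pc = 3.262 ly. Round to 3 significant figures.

p = 471.5 micro-arcseconds = 0.0004715 arcsec.
d = 1/p = 1/0.0004715 = 2120.9 pc.
In light-years: 2120.9 × 3.262 = 6918.4 ly.

6920 ly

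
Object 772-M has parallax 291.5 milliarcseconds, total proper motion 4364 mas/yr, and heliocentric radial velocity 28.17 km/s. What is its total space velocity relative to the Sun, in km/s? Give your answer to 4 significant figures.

d = 1/p = 1/0.2915″ = 3.4305 pc.
μ = 4364 mas/yr = 4.364 ″/yr.
v_t = 4.740 μ d = 4.740 × 4.364 × 3.4305 = 70.961 km/s.
v = √(v_r² + v_t²) = √(28.17² + 70.961²) = √5829.01 = 76.348 km/s.

76.35 km/s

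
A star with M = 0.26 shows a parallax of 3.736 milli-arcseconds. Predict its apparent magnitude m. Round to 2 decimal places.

d = 1/p = 1/0.003736″ = 267.67 pc.
m − M = 5 log₁₀ d − 5 = 5 log₁₀(267.67) − 5 = 12.1380 − 5 = 7.1380.
m = M + (m − M) = 0.26 + 7.1380 = 7.40.

m = 7.40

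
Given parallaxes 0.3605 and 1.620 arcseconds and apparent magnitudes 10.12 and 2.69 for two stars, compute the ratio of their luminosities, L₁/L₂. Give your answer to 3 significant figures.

L₁/L₂ = 0.0215

d₁ = 1/p₁ = 1/0.3605″ = 2.7739 pc; d₂ = 1/p₂ = 1/1.620″ = 0.61728 pc.
M₁ = m₁ − 5 log₁₀ d₁ + 5 = 10.12 − 2.2155 + 5 = 12.9045.
M₂ = 2.69 − (-1.0476) + 5 = 8.7376.
L₁/L₂ = 10^(0.4(M₂ − M₁)) = 10^(0.4 × (-4.1669)) = 10^(-1.66676) = 0.02154.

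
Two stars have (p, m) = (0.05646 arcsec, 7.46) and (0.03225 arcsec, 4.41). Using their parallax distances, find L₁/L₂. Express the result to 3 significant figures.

L₁/L₂ = 0.0197

d₁ = 1/p₁ = 1/0.05646″ = 17.712 pc; d₂ = 1/p₂ = 1/0.03225″ = 31.008 pc.
M₁ = m₁ − 5 log₁₀ d₁ + 5 = 7.46 − 6.2413 + 5 = 6.2187.
M₂ = 4.41 − 7.4574 + 5 = 1.9526.
L₁/L₂ = 10^(0.4(M₂ − M₁)) = 10^(0.4 × (-4.2661)) = 10^(-1.70644) = 0.019659.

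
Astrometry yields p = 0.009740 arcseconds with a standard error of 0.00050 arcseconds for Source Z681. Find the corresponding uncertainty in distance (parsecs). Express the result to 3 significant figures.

5.27 pc

d = 1/p, so σ_d = σ_p / p².
σ_d = 0.000500 / (0.009740)² = 0.000500 / 0.000094868 = 5.2705 pc.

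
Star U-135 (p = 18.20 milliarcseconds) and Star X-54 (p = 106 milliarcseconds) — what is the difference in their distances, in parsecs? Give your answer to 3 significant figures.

45.5 pc

d_A = 1/0.01820″ = 54.945 pc; d_B = 1/0.1060″ = 9.434 pc.
|d_B − d_A| = |9.434 − 54.945| = 45.511 pc.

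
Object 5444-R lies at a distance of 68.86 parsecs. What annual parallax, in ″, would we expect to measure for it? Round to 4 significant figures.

p = 1/d = 1/68.86 = 0.014522 arcsec.

0.01452 ″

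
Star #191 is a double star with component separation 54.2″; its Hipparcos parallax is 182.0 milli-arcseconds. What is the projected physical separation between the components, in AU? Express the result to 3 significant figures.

298 AU

d = 1/p = 1/0.1820″ = 5.4945 pc.
At distance d (pc), an angle of θ arcsec spans θ·d AU: s = 54.2 × 5.4945 = 297.8 AU.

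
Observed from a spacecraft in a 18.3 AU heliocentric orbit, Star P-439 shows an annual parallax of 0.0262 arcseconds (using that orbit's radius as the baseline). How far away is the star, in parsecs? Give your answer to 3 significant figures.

With baseline B (in AU) and parallax p (in arcsec), d = B/p parsecs.
d = 18.3 / 0.0262 = 698.47 pc.

698 pc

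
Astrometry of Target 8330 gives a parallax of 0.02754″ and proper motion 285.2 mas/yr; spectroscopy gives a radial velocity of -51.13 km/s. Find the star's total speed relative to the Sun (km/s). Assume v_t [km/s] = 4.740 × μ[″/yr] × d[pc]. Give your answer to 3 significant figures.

d = 1/p = 1/0.02754″ = 36.311 pc.
μ = 285.2 mas/yr = 0.2852 ″/yr.
v_t = 4.740 μ d = 4.740 × 0.2852 × 36.311 = 49.087 km/s.
v = √(v_r² + v_t²) = √((-51.13)² + 49.087²) = √5023.81 = 70.879 km/s.

70.9 km/s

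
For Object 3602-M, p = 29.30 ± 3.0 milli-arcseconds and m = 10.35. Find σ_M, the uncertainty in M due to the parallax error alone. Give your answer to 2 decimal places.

σ_M = 0.22 mag

M = m − 5 log₁₀ d + 5 = m + 5 log₁₀ p + 5, so ∂M/∂p = 5/(p ln 10).
σ_M = (5/ln 10) · (σ_p/p) = 2.1715 × 3.0/29.30 = 2.1715 × 0.10239 = 0.22234.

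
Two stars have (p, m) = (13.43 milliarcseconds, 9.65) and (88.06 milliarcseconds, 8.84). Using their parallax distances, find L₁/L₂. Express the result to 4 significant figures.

d₁ = 1/p₁ = 1/0.01343″ = 74.46 pc; d₂ = 1/p₂ = 1/0.08806″ = 11.356 pc.
M₁ = m₁ − 5 log₁₀ d₁ + 5 = 9.65 − 9.3596 + 5 = 5.2904.
M₂ = 8.84 − 5.2761 + 5 = 8.5639.
L₁/L₂ = 10^(0.4(M₂ − M₁)) = 10^(0.4 × 3.2735) = 10^1.30940 = 20.389.

L₁/L₂ = 20.39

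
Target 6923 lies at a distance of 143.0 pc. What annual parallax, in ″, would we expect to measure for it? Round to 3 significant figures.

0.00699 ″

p = 1/d = 1/143 = 0.006993 arcsec.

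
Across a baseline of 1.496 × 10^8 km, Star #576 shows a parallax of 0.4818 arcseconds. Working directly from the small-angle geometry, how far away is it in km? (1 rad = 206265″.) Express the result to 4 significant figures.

6.405 × 10^13 km

θ = 0.4818″ = 0.4818/206265 = 2.3358 × 10^-6 rad.
d = B/θ = (1.496 × 10^8) / (2.3358 × 10^-6) = 6.4047 × 10^13 km.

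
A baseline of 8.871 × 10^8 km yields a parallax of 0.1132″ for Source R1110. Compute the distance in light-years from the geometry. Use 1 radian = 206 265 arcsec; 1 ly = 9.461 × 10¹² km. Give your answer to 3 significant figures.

171 ly

θ = 0.1132″ = 0.1132/206265 = 5.4881 × 10^-7 rad.
d = B/θ = (8.871 × 10^8) / (5.4881 × 10^-7) = 1.6164 × 10^15 km = (1.6164 × 10^15) / (9.461 × 10^12) ly = 170.85 ly.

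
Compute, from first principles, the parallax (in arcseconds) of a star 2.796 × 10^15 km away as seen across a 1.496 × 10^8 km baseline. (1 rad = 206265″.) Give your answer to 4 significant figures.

θ ≈ B/d = (1.496 × 10^8) / (2.796 × 10^15) = 5.3505 × 10^-8 rad.
In arcseconds: 5.3505 × 10^-8 × 206265 = 0.011036″.

0.01104 arcsec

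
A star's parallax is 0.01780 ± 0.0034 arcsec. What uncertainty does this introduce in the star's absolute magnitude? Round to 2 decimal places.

σ_M = 0.41 mag

M = m − 5 log₁₀ d + 5 = m + 5 log₁₀ p + 5, so ∂M/∂p = 5/(p ln 10).
σ_M = (5/ln 10) · (σ_p/p) = 2.1715 × 0.0034/0.01780 = 2.1715 × 0.19101 = 0.41478.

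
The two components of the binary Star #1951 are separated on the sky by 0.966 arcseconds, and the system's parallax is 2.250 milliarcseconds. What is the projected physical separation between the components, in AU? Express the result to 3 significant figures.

d = 1/p = 1/0.002250″ = 444.44 pc.
At distance d (pc), an angle of θ arcsec spans θ·d AU: s = 0.966 × 444.44 = 429.33 AU.

429 AU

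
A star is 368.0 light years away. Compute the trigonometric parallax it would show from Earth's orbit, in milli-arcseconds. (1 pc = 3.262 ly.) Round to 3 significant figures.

d = 368.0 ly ÷ 3.262 = 112.81 pc.
p = 1/d = 1/112.81 = 0.0088645 arcsec.
= 0.0088645 × 1000 = 8.8645 mas.

8.86 mas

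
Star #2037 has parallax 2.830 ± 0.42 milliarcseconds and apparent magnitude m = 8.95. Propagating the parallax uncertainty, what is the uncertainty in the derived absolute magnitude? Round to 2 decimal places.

σ_M = 0.32 mag

M = m − 5 log₁₀ d + 5 = m + 5 log₁₀ p + 5, so ∂M/∂p = 5/(p ln 10).
σ_M = (5/ln 10) · (σ_p/p) = 2.1715 × 0.42/2.830 = 2.1715 × 0.14841 = 0.32227.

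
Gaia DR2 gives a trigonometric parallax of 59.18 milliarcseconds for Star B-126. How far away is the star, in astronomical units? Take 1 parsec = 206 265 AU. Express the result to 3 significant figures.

3.49 × 10^6 AU

p = 59.18 milliarcseconds = 0.05918 arcsec.
d = 1/p = 1/0.05918 = 16.898 pc.
In AU: 16.898 × 206265 = 3.4855 × 10^6 AU.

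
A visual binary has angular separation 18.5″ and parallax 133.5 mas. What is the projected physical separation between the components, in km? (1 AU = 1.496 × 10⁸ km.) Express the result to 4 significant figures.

2.073 × 10^10 km

d = 1/p = 1/0.1335″ = 7.4906 pc.
At distance d (pc), an angle of θ arcsec spans θ·d AU: s = 18.5 × 7.4906 = 138.58 AU.
= 138.58 × 1.496 × 10⁸ km = 2.0732 × 10^10 km.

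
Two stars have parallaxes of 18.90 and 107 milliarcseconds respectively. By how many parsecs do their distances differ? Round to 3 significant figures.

d_A = 1/0.01890″ = 52.91 pc; d_B = 1/0.1070″ = 9.3458 pc.
|d_B − d_A| = |9.3458 − 52.91| = 43.564 pc.

43.6 pc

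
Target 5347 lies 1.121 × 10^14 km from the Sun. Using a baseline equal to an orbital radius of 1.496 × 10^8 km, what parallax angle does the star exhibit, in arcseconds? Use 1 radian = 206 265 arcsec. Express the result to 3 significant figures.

θ ≈ B/d = (1.496 × 10^8) / (1.121 × 10^14) = 1.3345 × 10^-6 rad.
In arcseconds: 1.3345 × 10^-6 × 206265 = 0.27526″.

0.275 arcsec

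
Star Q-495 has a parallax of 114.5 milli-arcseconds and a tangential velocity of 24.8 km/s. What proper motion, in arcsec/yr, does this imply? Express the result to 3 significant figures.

0.599 arcsec/yr

d = 1/p = 1/0.1145″ = 8.7336 pc.
μ = v_t / (4.74 d) = 24.8 / (4.74 × 8.7336) = 24.8 / 41.397 = 0.59908 ″/yr.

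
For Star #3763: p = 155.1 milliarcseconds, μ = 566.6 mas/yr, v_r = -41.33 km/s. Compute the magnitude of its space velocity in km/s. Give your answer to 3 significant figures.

44.8 km/s

d = 1/p = 1/0.1551″ = 6.4475 pc.
μ = 566.6 mas/yr = 0.5666 ″/yr.
v_t = 4.740 μ d = 4.740 × 0.5666 × 6.4475 = 17.316 km/s.
v = √(v_r² + v_t²) = √((-41.33)² + 17.316²) = √2008.01 = 44.811 km/s.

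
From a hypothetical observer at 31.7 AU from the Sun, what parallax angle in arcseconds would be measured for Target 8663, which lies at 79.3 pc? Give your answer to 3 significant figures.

0.400 arcsec

p (arcsec) = B (AU) / d (pc).
p = 31.7 / 79.3 = 0.39975 arcsec.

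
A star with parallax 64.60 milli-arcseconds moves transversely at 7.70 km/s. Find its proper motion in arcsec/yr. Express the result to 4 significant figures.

0.1049 arcsec/yr

d = 1/p = 1/0.06460″ = 15.48 pc.
μ = v_t / (4.74 d) = 7.70 / (4.74 × 15.48) = 7.70 / 73.375 = 0.10494 ″/yr.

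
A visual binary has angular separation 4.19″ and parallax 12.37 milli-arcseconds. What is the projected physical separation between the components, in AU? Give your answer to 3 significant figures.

339 AU

d = 1/p = 1/0.01237″ = 80.841 pc.
At distance d (pc), an angle of θ arcsec spans θ·d AU: s = 4.19 × 80.841 = 338.72 AU.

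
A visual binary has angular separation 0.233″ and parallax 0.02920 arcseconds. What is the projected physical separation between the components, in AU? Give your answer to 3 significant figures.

7.98 AU

d = 1/p = 1/0.02920″ = 34.247 pc.
At distance d (pc), an angle of θ arcsec spans θ·d AU: s = 0.233 × 34.247 = 7.9796 AU.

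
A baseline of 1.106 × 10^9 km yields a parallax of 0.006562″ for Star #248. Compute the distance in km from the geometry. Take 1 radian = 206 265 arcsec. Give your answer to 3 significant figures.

θ = 0.006562″ = 0.006562/206265 = 3.1813 × 10^-8 rad.
d = B/θ = (1.106 × 10^9) / (3.1813 × 10^-8) = 3.4766 × 10^16 km.

3.48 × 10^16 km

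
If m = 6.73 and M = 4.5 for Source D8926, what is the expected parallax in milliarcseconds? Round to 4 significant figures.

m − M = 6.73 − 4.5 = 2.23.
d = 10^((m−M)/5 + 1) = 10^1.446 = 27.925 pc.
p = 1/d = 1/27.925 = 0.03581 arcsec = 35.81 mas.

35.81 mas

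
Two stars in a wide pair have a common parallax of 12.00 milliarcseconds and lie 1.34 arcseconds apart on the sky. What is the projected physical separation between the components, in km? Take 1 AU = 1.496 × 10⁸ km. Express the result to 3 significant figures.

d = 1/p = 1/0.01200″ = 83.333 pc.
At distance d (pc), an angle of θ arcsec spans θ·d AU: s = 1.34 × 83.333 = 111.67 AU.
= 111.67 × 1.496 × 10⁸ km = 1.6706 × 10^10 km.

1.67 × 10^10 km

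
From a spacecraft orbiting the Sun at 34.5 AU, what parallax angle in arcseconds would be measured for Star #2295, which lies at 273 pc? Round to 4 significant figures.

0.1264 arcsec

p (arcsec) = B (AU) / d (pc).
p = 34.5 / 273 = 0.12637 arcsec.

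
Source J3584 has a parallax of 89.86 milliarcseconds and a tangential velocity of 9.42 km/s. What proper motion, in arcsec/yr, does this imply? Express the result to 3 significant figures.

d = 1/p = 1/0.08986″ = 11.128 pc.
μ = v_t / (4.74 d) = 9.42 / (4.74 × 11.128) = 9.42 / 52.747 = 0.17859 ″/yr.

0.179 arcsec/yr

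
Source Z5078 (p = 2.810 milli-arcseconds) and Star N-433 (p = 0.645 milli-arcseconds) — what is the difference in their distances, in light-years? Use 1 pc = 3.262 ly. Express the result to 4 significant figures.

3897 ly

d_A = 1/0.002810″ = 355.87 pc; d_B = 1/0.0006450″ = 1550.4 pc.
|d_B − d_A| = |1550.4 − 355.87| = 1194.5 pc = 1194.5 × 3.262 ly = 3896.5 ly.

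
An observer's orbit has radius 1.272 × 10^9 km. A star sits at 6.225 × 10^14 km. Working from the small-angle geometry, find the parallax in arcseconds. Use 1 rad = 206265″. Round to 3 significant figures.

θ ≈ B/d = (1.272 × 10^9) / (6.225 × 10^14) = 2.0434 × 10^-6 rad.
In arcseconds: 2.0434 × 10^-6 × 206265 = 0.42148″.

0.421 arcsec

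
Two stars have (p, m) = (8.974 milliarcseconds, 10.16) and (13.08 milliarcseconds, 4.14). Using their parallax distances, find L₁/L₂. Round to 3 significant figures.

d₁ = 1/p₁ = 1/0.008974″ = 111.43 pc; d₂ = 1/p₂ = 1/0.01308″ = 76.453 pc.
M₁ = m₁ − 5 log₁₀ d₁ + 5 = 10.16 − 10.2350 + 5 = 4.9250.
M₂ = 4.14 − 9.4170 + 5 = -0.2770.
L₁/L₂ = 10^(0.4(M₂ − M₁)) = 10^(0.4 × (-5.2020)) = 10^(-2.08080) = 0.0083023.

L₁/L₂ = 0.00830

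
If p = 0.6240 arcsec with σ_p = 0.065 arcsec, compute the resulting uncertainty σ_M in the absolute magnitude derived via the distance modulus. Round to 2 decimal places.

M = m − 5 log₁₀ d + 5 = m + 5 log₁₀ p + 5, so ∂M/∂p = 5/(p ln 10).
σ_M = (5/ln 10) · (σ_p/p) = 2.1715 × 0.065/0.6240 = 2.1715 × 0.10417 = 0.22621.

σ_M = 0.23 mag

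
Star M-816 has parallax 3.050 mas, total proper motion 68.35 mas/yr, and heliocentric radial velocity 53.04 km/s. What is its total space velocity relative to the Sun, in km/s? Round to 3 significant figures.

119 km/s

d = 1/p = 1/0.003050″ = 327.87 pc.
μ = 68.35 mas/yr = 0.06835 ″/yr.
v_t = 4.740 μ d = 4.740 × 0.06835 × 327.87 = 106.22 km/s.
v = √(v_r² + v_t²) = √(53.04² + 106.22²) = √14095.9 = 118.73 km/s.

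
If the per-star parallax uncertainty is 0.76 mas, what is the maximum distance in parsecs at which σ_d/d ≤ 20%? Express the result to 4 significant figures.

263.2 pc

σ_d/d = σ_p/p, so the condition is σ_p/p ≤ 0.20, i.e. p ≥ σ_p/0.20.
p_min = 0.76/0.20 = 3.8 mas = 0.0038 arcsec.
d_max = 1/p_min = 1/0.0038 = 263.16 pc.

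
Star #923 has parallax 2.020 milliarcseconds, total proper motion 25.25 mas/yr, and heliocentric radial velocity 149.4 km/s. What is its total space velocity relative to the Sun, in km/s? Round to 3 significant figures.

d = 1/p = 1/0.002020″ = 495.05 pc.
μ = 25.25 mas/yr = 0.02525 ″/yr.
v_t = 4.740 μ d = 4.740 × 0.02525 × 495.05 = 59.25 km/s.
v = √(v_r² + v_t²) = √(149.4² + 59.25²) = √25830.9 = 160.72 km/s.

161 km/s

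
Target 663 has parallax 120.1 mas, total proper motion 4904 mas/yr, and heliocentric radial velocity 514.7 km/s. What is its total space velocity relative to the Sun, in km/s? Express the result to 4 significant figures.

549.9 km/s

d = 1/p = 1/0.1201″ = 8.3264 pc.
μ = 4904 mas/yr = 4.904 ″/yr.
v_t = 4.740 μ d = 4.740 × 4.904 × 8.3264 = 193.55 km/s.
v = √(v_r² + v_t²) = √(514.7² + 193.55²) = √302378 = 549.89 km/s.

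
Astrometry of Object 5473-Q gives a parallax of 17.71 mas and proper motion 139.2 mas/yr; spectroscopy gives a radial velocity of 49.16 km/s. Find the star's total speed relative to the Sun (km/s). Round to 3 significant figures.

d = 1/p = 1/0.01771″ = 56.465 pc.
μ = 139.2 mas/yr = 0.1392 ″/yr.
v_t = 4.740 μ d = 4.740 × 0.1392 × 56.465 = 37.256 km/s.
v = √(v_r² + v_t²) = √(49.16² + 37.256²) = √3804.72 = 61.682 km/s.

61.7 km/s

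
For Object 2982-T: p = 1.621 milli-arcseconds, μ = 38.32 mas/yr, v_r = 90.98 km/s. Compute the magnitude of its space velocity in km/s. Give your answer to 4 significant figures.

144.3 km/s

d = 1/p = 1/0.001621″ = 616.9 pc.
μ = 38.32 mas/yr = 0.03832 ″/yr.
v_t = 4.740 μ d = 4.740 × 0.03832 × 616.9 = 112.05 km/s.
v = √(v_r² + v_t²) = √(90.98² + 112.05²) = √20832.6 = 144.34 km/s.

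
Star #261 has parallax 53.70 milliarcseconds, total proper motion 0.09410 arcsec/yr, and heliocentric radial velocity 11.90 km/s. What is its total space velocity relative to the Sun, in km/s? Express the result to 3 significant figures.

14.5 km/s

d = 1/p = 1/0.05370″ = 18.622 pc.
v_t = 4.740 μ d = 4.740 × 0.09410 × 18.622 = 8.306 km/s.
v = √(v_r² + v_t²) = √(11.90² + 8.306²) = √210.6 = 14.512 km/s.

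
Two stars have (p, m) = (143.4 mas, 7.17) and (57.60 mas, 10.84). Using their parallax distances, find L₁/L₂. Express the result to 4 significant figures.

d₁ = 1/p₁ = 1/0.1434″ = 6.9735 pc; d₂ = 1/p₂ = 1/0.05760″ = 17.361 pc.
M₁ = m₁ − 5 log₁₀ d₁ + 5 = 7.17 − 4.2173 + 5 = 7.9527.
M₂ = 10.84 − 6.1979 + 5 = 9.6421.
L₁/L₂ = 10^(0.4(M₂ − M₁)) = 10^(0.4 × 1.6894) = 10^0.67576 = 4.7398.

L₁/L₂ = 4.740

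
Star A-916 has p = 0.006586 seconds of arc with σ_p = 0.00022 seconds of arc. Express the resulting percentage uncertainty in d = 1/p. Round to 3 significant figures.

For d = 1/p, |σ_d/d| = |σ_p/p|.
σ_p/p = 0.00022 / 0.006586 = 0.033404 = 3.3404%.

3.34%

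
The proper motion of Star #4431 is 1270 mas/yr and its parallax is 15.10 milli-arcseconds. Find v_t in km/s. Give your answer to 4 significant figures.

d = 1/p = 1/0.01510″ = 66.225 pc.
μ = 1270 mas/yr = 1.27 ″/yr.
v_t = 4.74 × μ × d = 4.74 × 1.27 × 66.225 = 398.66 km/s.

398.7 km/s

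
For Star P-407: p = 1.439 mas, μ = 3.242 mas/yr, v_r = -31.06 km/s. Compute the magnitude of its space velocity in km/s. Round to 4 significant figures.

32.84 km/s

d = 1/p = 1/0.001439″ = 694.93 pc.
μ = 3.242 mas/yr = 0.003242 ″/yr.
v_t = 4.740 μ d = 4.740 × 0.003242 × 694.93 = 10.679 km/s.
v = √(v_r² + v_t²) = √((-31.06)² + 10.679²) = √1078.76 = 32.844 km/s.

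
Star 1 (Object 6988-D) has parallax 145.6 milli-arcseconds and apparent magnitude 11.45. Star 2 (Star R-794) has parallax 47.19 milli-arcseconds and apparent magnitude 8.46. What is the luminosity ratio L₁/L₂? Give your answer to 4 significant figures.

d₁ = 1/p₁ = 1/0.1456″ = 6.8681 pc; d₂ = 1/p₂ = 1/0.04719″ = 21.191 pc.
M₁ = m₁ − 5 log₁₀ d₁ + 5 = 11.45 − 4.1842 + 5 = 12.2658.
M₂ = 8.46 − 6.6308 + 5 = 6.8292.
L₁/L₂ = 10^(0.4(M₂ − M₁)) = 10^(0.4 × (-5.4366)) = 10^(-2.17464) = 0.006689.

L₁/L₂ = 0.006689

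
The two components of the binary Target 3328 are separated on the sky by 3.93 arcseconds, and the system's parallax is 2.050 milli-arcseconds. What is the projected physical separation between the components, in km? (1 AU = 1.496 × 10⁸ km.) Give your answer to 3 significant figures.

d = 1/p = 1/0.002050″ = 487.8 pc.
At distance d (pc), an angle of θ arcsec spans θ·d AU: s = 3.93 × 487.8 = 1917.1 AU.
= 1917.1 × 1.496 × 10⁸ km = 2.8680 × 10^11 km.

2.87 × 10^11 km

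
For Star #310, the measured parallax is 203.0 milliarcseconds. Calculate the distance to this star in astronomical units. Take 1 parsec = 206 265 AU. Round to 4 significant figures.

1.016 × 10^6 AU

p = 203.0 milliarcseconds = 0.2030 arcsec.
d = 1/p = 1/0.2030 = 4.9261 pc.
In AU: 4.9261 × 206265 = 1.0161 × 10^6 AU.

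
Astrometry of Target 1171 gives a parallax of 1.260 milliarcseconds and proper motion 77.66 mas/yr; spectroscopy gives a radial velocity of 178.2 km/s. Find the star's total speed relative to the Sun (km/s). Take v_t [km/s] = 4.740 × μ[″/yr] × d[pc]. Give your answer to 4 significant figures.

d = 1/p = 1/0.001260″ = 793.65 pc.
μ = 77.66 mas/yr = 0.07766 ″/yr.
v_t = 4.740 μ d = 4.740 × 0.07766 × 793.65 = 292.15 km/s.
v = √(v_r² + v_t²) = √(178.2² + 292.15²) = √117107 = 342.21 km/s.

342.2 km/s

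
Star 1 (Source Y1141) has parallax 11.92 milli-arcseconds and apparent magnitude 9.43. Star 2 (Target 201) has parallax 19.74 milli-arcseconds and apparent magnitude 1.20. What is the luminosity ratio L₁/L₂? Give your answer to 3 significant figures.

L₁/L₂ = 0.00140

d₁ = 1/p₁ = 1/0.01192″ = 83.893 pc; d₂ = 1/p₂ = 1/0.01974″ = 50.659 pc.
M₁ = m₁ − 5 log₁₀ d₁ + 5 = 9.43 − 9.6186 + 5 = 4.8114.
M₂ = 1.20 − 8.5233 + 5 = -2.3233.
L₁/L₂ = 10^(0.4(M₂ − M₁)) = 10^(0.4 × (-7.1347)) = 10^(-2.85388) = 0.0014.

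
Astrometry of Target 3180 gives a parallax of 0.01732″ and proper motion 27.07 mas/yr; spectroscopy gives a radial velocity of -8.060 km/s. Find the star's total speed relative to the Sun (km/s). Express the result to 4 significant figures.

d = 1/p = 1/0.01732″ = 57.737 pc.
μ = 27.07 mas/yr = 0.02707 ″/yr.
v_t = 4.740 μ d = 4.740 × 0.02707 × 57.737 = 7.4083 km/s.
v = √(v_r² + v_t²) = √((-8.060)² + 7.4083²) = √119.847 = 10.947 km/s.

10.95 km/s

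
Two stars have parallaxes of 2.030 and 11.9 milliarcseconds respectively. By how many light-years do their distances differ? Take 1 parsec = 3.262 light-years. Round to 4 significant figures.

1333 ly

d_A = 1/0.002030″ = 492.61 pc; d_B = 1/0.01190″ = 84.034 pc.
|d_B − d_A| = |84.034 − 492.61| = 408.58 pc = 408.58 × 3.262 ly = 1332.8 ly.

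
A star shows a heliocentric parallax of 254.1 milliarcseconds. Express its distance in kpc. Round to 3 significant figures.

0.00394 kpc

p = 254.1 milliarcseconds = 0.2541 arcsec.
d = 1/p = 1/0.2541 = 3.9355 pc.
= 0.0039355 kpc.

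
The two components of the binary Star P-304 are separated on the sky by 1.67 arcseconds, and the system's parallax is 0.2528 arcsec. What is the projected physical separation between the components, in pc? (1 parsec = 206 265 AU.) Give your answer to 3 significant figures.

3.20 × 10^-5 pc

d = 1/p = 1/0.2528″ = 3.9557 pc.
At distance d (pc), an angle of θ arcsec spans θ·d AU: s = 1.67 × 3.9557 = 6.606 AU.
= 6.606 / 206265 = 3.2027 × 10^-5 pc.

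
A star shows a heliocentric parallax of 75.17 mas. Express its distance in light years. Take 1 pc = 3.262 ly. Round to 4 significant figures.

p = 75.17 mas = 0.07517 arcsec.
d = 1/p = 1/0.07517 = 13.303 pc.
In light-years: 13.303 × 3.262 = 43.394 ly.

43.39 light years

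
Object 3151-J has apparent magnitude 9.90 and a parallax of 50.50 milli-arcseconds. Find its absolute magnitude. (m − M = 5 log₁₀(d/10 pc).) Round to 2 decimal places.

M = 8.42

d = 1/p = 1/0.05050″ = 19.802 pc.
m − M = 5 log₁₀(19.802) − 5 = 6.4835 − 5 = 1.4835.
M = m − (m − M) = 9.90 − 1.4835 = 8.42.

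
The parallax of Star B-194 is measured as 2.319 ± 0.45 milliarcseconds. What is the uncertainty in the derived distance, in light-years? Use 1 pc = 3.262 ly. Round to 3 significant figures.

d = 1/p, so σ_d = σ_p / p².
σ_d = 0.000450 / (0.002319)² = 0.000450 / 0.0000053778 = 83.677 pc = 83.677 × 3.262 ly = 272.95 ly.

273 ly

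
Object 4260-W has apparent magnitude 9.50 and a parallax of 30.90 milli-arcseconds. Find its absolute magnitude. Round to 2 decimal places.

d = 1/p = 1/0.03090″ = 32.362 pc.
m − M = 5 log₁₀(32.362) − 5 = 7.5502 − 5 = 2.5502.
M = m − (m − M) = 9.50 − 2.5502 = 6.95.

M = 6.95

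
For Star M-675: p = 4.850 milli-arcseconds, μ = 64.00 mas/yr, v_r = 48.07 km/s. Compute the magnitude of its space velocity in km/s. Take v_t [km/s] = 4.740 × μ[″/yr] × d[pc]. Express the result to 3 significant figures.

78.9 km/s

d = 1/p = 1/0.004850″ = 206.19 pc.
μ = 64.00 mas/yr = 0.06400 ″/yr.
v_t = 4.740 μ d = 4.740 × 0.06400 × 206.19 = 62.55 km/s.
v = √(v_r² + v_t²) = √(48.07² + 62.55²) = √6223.23 = 78.887 km/s.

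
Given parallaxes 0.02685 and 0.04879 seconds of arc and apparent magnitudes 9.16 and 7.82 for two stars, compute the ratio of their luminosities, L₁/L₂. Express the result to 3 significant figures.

L₁/L₂ = 0.961

d₁ = 1/p₁ = 1/0.02685″ = 37.244 pc; d₂ = 1/p₂ = 1/0.04879″ = 20.496 pc.
M₁ = m₁ − 5 log₁₀ d₁ + 5 = 9.16 − 7.8553 + 5 = 6.3047.
M₂ = 7.82 − 6.5583 + 5 = 6.2617.
L₁/L₂ = 10^(0.4(M₂ − M₁)) = 10^(0.4 × (-0.0430)) = 10^(-0.01720) = 0.96117.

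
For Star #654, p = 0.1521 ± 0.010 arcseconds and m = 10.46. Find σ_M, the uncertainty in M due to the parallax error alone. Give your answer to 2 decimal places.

σ_M = 0.14 mag

M = m − 5 log₁₀ d + 5 = m + 5 log₁₀ p + 5, so ∂M/∂p = 5/(p ln 10).
σ_M = (5/ln 10) · (σ_p/p) = 2.1715 × 0.010/0.1521 = 2.1715 × 0.065746 = 0.14277.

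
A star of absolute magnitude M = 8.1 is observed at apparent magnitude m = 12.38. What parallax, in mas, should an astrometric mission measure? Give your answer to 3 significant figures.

m − M = 12.38 − 8.1 = 4.28.
d = 10^((m−M)/5 + 1) = 10^1.856 = 71.779 pc.
p = 1/d = 1/71.779 = 0.013932 arcsec = 13.932 mas.

13.9 mas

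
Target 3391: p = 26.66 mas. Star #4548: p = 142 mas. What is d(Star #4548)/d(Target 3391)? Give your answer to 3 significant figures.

0.188

Since d = 1/p, d_B/d_A = p_A/p_B.
= 26.66 / 142 = 0.18775.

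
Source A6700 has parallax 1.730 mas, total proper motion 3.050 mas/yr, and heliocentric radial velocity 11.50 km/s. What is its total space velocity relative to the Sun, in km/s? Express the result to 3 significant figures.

d = 1/p = 1/0.001730″ = 578.03 pc.
μ = 3.050 mas/yr = 0.003050 ″/yr.
v_t = 4.740 μ d = 4.740 × 0.003050 × 578.03 = 8.3566 km/s.
v = √(v_r² + v_t²) = √(11.50² + 8.3566²) = √202.083 = 14.216 km/s.

14.2 km/s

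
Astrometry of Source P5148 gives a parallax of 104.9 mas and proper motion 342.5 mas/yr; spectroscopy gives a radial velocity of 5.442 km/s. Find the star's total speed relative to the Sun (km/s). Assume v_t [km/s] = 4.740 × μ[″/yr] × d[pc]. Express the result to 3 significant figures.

16.4 km/s

d = 1/p = 1/0.1049″ = 9.5329 pc.
μ = 342.5 mas/yr = 0.3425 ″/yr.
v_t = 4.740 μ d = 4.740 × 0.3425 × 9.5329 = 15.476 km/s.
v = √(v_r² + v_t²) = √(5.442² + 15.476²) = √269.122 = 16.405 km/s.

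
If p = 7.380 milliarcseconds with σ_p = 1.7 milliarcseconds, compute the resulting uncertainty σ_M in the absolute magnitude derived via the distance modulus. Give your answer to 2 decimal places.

σ_M = 0.50 mag

M = m − 5 log₁₀ d + 5 = m + 5 log₁₀ p + 5, so ∂M/∂p = 5/(p ln 10).
σ_M = (5/ln 10) · (σ_p/p) = 2.1715 × 1.7/7.380 = 2.1715 × 0.23035 = 0.50021.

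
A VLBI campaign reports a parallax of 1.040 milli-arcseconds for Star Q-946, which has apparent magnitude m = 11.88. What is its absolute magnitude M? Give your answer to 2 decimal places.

M = 1.97

d = 1/p = 1/0.001040″ = 961.54 pc.
m − M = 5 log₁₀(961.54) − 5 = 14.9148 − 5 = 9.9148.
M = m − (m − M) = 11.88 − 9.9148 = 1.97.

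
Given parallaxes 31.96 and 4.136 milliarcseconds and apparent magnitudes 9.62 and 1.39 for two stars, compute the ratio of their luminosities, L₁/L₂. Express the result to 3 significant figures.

L₁/L₂ = 8.55 × 10^-6

d₁ = 1/p₁ = 1/0.03196″ = 31.289 pc; d₂ = 1/p₂ = 1/0.004136″ = 241.78 pc.
M₁ = m₁ − 5 log₁₀ d₁ + 5 = 9.62 − 7.4770 + 5 = 7.1430.
M₂ = 1.39 − 11.9171 + 5 = -5.5271.
L₁/L₂ = 10^(0.4(M₂ − M₁)) = 10^(0.4 × (-12.6701)) = 10^(-5.06804) = 0.0000085499.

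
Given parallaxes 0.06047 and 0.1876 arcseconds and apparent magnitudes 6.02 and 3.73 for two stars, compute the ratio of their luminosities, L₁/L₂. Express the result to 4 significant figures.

L₁/L₂ = 1.168

d₁ = 1/p₁ = 1/0.06047″ = 16.537 pc; d₂ = 1/p₂ = 1/0.1876″ = 5.3305 pc.
M₁ = m₁ − 5 log₁₀ d₁ + 5 = 6.02 − 6.0923 + 5 = 4.9277.
M₂ = 3.73 − 3.6338 + 5 = 5.0962.
L₁/L₂ = 10^(0.4(M₂ − M₁)) = 10^(0.4 × 0.1685) = 10^0.06740 = 1.1679.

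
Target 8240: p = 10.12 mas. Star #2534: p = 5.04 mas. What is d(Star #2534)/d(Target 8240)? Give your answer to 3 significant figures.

2.01

Since d = 1/p, d_B/d_A = p_A/p_B.
= 10.12 / 5.04 = 2.0079.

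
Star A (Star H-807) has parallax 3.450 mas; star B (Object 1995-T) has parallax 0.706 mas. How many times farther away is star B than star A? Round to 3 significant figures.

4.89

Since d = 1/p, d_B/d_A = p_A/p_B.
= 3.450 / 0.706 = 4.8867.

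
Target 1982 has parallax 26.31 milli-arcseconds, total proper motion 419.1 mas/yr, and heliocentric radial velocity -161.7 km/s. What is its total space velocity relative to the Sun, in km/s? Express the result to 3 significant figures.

178 km/s

d = 1/p = 1/0.02631″ = 38.008 pc.
μ = 419.1 mas/yr = 0.4191 ″/yr.
v_t = 4.740 μ d = 4.740 × 0.4191 × 38.008 = 75.504 km/s.
v = √(v_r² + v_t²) = √((-161.7)² + 75.504²) = √31847.7 = 178.46 km/s.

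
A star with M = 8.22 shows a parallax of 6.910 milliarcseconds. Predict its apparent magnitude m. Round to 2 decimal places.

m = 14.02

d = 1/p = 1/0.006910″ = 144.72 pc.
m − M = 5 log₁₀ d − 5 = 5 log₁₀(144.72) − 5 = 10.8026 − 5 = 5.8026.
m = M + (m − M) = 8.22 + 5.8026 = 14.02.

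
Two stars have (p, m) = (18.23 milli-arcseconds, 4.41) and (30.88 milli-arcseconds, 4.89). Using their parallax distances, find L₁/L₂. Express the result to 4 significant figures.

d₁ = 1/p₁ = 1/0.01823″ = 54.855 pc; d₂ = 1/p₂ = 1/0.03088″ = 32.383 pc.
M₁ = m₁ − 5 log₁₀ d₁ + 5 = 4.41 − 8.6961 + 5 = 0.7139.
M₂ = 4.89 − 7.5516 + 5 = 2.3384.
L₁/L₂ = 10^(0.4(M₂ − M₁)) = 10^(0.4 × 1.6245) = 10^0.64980 = 4.4648.

L₁/L₂ = 4.465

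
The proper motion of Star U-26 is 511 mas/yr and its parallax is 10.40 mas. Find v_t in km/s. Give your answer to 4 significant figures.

d = 1/p = 1/0.01040″ = 96.154 pc.
μ = 511 mas/yr = 0.511 ″/yr.
v_t = 4.74 × μ × d = 4.74 × 0.511 × 96.154 = 232.9 km/s.

232.9 km/s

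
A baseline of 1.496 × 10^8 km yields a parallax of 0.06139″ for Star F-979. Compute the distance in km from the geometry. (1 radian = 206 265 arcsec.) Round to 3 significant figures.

θ = 0.06139″ = 0.06139/206265 = 2.9763 × 10^-7 rad.
d = B/θ = (1.496 × 10^8) / (2.9763 × 10^-7) = 5.0264 × 10^14 km.

5.03 × 10^14 km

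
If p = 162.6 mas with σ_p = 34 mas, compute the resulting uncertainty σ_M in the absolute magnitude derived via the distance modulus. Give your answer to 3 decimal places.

σ_M = 0.454 mag

M = m − 5 log₁₀ d + 5 = m + 5 log₁₀ p + 5, so ∂M/∂p = 5/(p ln 10).
σ_M = (5/ln 10) · (σ_p/p) = 2.1715 × 34/162.6 = 2.1715 × 0.2091 = 0.45406.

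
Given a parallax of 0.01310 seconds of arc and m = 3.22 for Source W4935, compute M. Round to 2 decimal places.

d = 1/p = 1/0.01310″ = 76.336 pc.
m − M = 5 log₁₀(76.336) − 5 = 9.4136 − 5 = 4.4136.
M = m − (m − M) = 3.22 − 4.4136 = -1.19.

M = -1.19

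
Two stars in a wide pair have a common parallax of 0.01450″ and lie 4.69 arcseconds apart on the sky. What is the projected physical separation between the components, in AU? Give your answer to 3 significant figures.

d = 1/p = 1/0.01450″ = 68.966 pc.
At distance d (pc), an angle of θ arcsec spans θ·d AU: s = 4.69 × 68.966 = 323.45 AU.

323 AU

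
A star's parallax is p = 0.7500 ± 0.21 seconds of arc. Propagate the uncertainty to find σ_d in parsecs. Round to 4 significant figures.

0.3733 pc

d = 1/p, so σ_d = σ_p / p².
σ_d = 0.210 / (0.7500)² = 0.210 / 0.5625 = 0.37333 pc.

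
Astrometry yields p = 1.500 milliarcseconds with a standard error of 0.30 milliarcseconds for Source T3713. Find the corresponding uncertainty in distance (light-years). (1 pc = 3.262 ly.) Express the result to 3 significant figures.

d = 1/p, so σ_d = σ_p / p².
σ_d = 0.000300 / (0.001500)² = 0.000300 / 0.00000225 = 133.33 pc = 133.33 × 3.262 ly = 434.92 ly.

435 ly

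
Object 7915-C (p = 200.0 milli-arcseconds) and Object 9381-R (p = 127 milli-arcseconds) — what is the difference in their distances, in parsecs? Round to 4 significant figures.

d_A = 1/0.2000″ = 5 pc; d_B = 1/0.1270″ = 7.874 pc.
|d_B − d_A| = |7.874 − 5| = 2.874 pc.

2.874 pc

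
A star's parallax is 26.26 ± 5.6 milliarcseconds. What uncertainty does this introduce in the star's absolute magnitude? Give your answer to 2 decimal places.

M = m − 5 log₁₀ d + 5 = m + 5 log₁₀ p + 5, so ∂M/∂p = 5/(p ln 10).
σ_M = (5/ln 10) · (σ_p/p) = 2.1715 × 5.6/26.26 = 2.1715 × 0.21325 = 0.46307.

σ_M = 0.46 mag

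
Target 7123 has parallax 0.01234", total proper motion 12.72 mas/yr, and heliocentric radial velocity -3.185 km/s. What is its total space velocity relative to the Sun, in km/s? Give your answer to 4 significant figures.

d = 1/p = 1/0.01234″ = 81.037 pc.
μ = 12.72 mas/yr = 0.01272 ″/yr.
v_t = 4.740 μ d = 4.740 × 0.01272 × 81.037 = 4.8859 km/s.
v = √(v_r² + v_t²) = √((-3.185)² + 4.8859²) = √34.0162 = 5.8323 km/s.

5.832 km/s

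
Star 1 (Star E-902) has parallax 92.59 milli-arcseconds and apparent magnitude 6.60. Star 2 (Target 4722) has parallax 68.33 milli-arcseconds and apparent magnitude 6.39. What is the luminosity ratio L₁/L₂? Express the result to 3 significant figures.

d₁ = 1/p₁ = 1/0.09259″ = 10.8 pc; d₂ = 1/p₂ = 1/0.06833″ = 14.635 pc.
M₁ = m₁ − 5 log₁₀ d₁ + 5 = 6.60 − 5.1671 + 5 = 6.4329.
M₂ = 6.39 − 5.8270 + 5 = 5.5630.
L₁/L₂ = 10^(0.4(M₂ − M₁)) = 10^(0.4 × (-0.8699)) = 10^(-0.34796) = 0.44879.

L₁/L₂ = 0.449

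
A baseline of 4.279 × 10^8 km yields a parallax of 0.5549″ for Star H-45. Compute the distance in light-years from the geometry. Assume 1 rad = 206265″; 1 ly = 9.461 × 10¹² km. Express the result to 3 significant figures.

16.8 ly

θ = 0.5549″ = 0.5549/206265 = 2.6902 × 10^-6 rad.
d = B/θ = (4.279 × 10^8) / (2.6902 × 10^-6) = 1.5906 × 10^14 km = (1.5906 × 10^14) / (9.461 × 10^12) ly = 16.812 ly.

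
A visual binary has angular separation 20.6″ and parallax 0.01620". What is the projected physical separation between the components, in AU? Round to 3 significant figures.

1270 AU

d = 1/p = 1/0.01620″ = 61.728 pc.
At distance d (pc), an angle of θ arcsec spans θ·d AU: s = 20.6 × 61.728 = 1271.6 AU.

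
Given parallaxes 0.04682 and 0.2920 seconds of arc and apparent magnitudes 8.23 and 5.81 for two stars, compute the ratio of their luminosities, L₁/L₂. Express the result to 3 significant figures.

d₁ = 1/p₁ = 1/0.04682″ = 21.358 pc; d₂ = 1/p₂ = 1/0.2920″ = 3.4247 pc.
M₁ = m₁ − 5 log₁₀ d₁ + 5 = 8.23 − 6.6478 + 5 = 6.5822.
M₂ = 5.81 − 2.6731 + 5 = 8.1369.
L₁/L₂ = 10^(0.4(M₂ − M₁)) = 10^(0.4 × 1.5547) = 10^0.62188 = 4.1868.

L₁/L₂ = 4.19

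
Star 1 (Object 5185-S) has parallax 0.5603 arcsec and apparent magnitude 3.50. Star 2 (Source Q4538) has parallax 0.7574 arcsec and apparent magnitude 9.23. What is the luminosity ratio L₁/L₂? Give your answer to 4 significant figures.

L₁/L₂ = 357.9

d₁ = 1/p₁ = 1/0.5603″ = 1.7848 pc; d₂ = 1/p₂ = 1/0.7574″ = 1.3203 pc.
M₁ = m₁ − 5 log₁₀ d₁ + 5 = 3.50 − 1.2579 + 5 = 7.2421.
M₂ = 9.23 − 0.6034 + 5 = 13.6266.
L₁/L₂ = 10^(0.4(M₂ − M₁)) = 10^(0.4 × 6.3845) = 10^2.55380 = 357.93.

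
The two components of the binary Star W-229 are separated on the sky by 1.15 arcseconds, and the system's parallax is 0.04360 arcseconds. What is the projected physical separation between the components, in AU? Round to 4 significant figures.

d = 1/p = 1/0.04360″ = 22.936 pc.
At distance d (pc), an angle of θ arcsec spans θ·d AU: s = 1.15 × 22.936 = 26.376 AU.

26.38 AU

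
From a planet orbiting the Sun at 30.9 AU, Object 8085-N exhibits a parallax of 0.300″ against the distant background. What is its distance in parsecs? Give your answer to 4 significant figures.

With baseline B (in AU) and parallax p (in arcsec), d = B/p parsecs.
d = 30.9 / 0.300 = 103 pc.

103.0 pc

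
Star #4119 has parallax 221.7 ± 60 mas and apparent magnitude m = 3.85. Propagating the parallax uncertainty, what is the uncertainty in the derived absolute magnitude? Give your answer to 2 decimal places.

σ_M = 0.59 mag

M = m − 5 log₁₀ d + 5 = m + 5 log₁₀ p + 5, so ∂M/∂p = 5/(p ln 10).
σ_M = (5/ln 10) · (σ_p/p) = 2.1715 × 60/221.7 = 2.1715 × 0.27064 = 0.58769.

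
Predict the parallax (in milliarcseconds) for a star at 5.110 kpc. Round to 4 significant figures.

0.1957 mas

d = 5.110 kpc = 5110 pc.
p = 1/d = 1/5110 = 0.00019569 arcsec.
= 0.00019569 × 1000 = 0.19569 mas.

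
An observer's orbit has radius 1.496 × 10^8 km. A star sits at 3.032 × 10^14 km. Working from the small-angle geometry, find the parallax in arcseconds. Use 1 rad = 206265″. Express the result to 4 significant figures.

θ ≈ B/d = (1.496 × 10^8) / (3.032 × 10^14) = 4.9340 × 10^-7 rad.
In arcseconds: 4.9340 × 10^-7 × 206265 = 0.10177″.

0.1018 arcsec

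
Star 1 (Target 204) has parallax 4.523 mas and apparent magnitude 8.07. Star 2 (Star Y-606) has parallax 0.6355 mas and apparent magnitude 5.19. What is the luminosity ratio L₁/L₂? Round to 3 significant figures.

d₁ = 1/p₁ = 1/0.004523″ = 221.09 pc; d₂ = 1/p₂ = 1/0.0006355″ = 1573.6 pc.
M₁ = m₁ − 5 log₁₀ d₁ + 5 = 8.07 − 11.7228 + 5 = 1.3472.
M₂ = 5.19 − 15.9845 + 5 = -5.7945.
L₁/L₂ = 10^(0.4(M₂ − M₁)) = 10^(0.4 × (-7.1417)) = 10^(-2.85668) = 0.001391.

L₁/L₂ = 0.00139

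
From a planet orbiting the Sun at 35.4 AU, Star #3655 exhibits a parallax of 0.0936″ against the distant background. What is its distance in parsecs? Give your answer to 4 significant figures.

378.2 pc

With baseline B (in AU) and parallax p (in arcsec), d = B/p parsecs.
d = 35.4 / 0.0936 = 378.21 pc.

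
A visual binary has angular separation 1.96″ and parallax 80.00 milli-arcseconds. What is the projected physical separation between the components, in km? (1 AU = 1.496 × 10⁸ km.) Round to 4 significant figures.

3.665 × 10^9 km

d = 1/p = 1/0.08000″ = 12.5 pc.
At distance d (pc), an angle of θ arcsec spans θ·d AU: s = 1.96 × 12.5 = 24.5 AU.
= 24.5 × 1.496 × 10⁸ km = 3.6652 × 10^9 km.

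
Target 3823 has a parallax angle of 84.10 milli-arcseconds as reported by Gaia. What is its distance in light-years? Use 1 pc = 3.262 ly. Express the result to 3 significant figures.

p = 84.10 milli-arcseconds = 0.08410 arcsec.
d = 1/p = 1/0.08410 = 11.891 pc.
In light-years: 11.891 × 3.262 = 38.788 ly.

38.8 light years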